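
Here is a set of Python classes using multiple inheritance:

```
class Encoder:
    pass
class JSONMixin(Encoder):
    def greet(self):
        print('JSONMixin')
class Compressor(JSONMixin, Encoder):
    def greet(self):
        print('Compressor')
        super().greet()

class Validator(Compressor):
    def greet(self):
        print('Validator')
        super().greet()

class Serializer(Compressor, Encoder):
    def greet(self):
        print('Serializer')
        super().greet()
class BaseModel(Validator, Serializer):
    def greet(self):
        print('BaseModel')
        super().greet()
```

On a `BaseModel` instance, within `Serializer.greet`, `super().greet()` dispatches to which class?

Compressor

L[BaseModel] = BaseModel + merge(L[Validator], L[Serializer], [Validator Serializer])
  take Validator:  [Validator Compressor JSONMixin Encoder object] + [Serializer Compressor JSONMixin Encoder object] + [Validator Serializer]
  take Serializer:  [Compressor JSONMixin Encoder object] + [Serializer Compressor JSONMixin Encoder object] + [Serializer]
  take Compressor:  [Compressor JSONMixin Encoder object] + [Compressor JSONMixin Encoder object]
  take JSONMixin:  [JSONMixin Encoder object] + [JSONMixin Encoder object]
  take Encoder:  [Encoder object] + [Encoder object]
  take object:  [object] + [object]
MRO: BaseModel Validator Serializer Compressor JSONMixin Encoder object
super() in Serializer.greet on a BaseModel instance goes to the class after Serializer in BaseModel's MRO: Compressor.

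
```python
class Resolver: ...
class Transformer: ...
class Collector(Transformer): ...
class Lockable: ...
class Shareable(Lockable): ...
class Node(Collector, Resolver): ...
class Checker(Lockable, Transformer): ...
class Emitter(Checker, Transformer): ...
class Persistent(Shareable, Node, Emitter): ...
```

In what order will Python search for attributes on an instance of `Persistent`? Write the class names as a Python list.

[Persistent, Shareable, Node, Collector, Emitter, Checker, Lockable, Transformer, Resolver, object]

L[Persistent] = Persistent + merge(L[Shareable], L[Node], L[Emitter], [Shareable Node Emitter])
  take Shareable:  [Shareable Lockable object] + [Node Collector Transformer Resolver object] + [Emitter Checker Lockable Transformer object] + [Shareable Node Emitter]
  take Node:  [Lockable object] + [Node Collector Transformer Resolver object] + [Emitter Checker Lockable Transformer object] + [Node Emitter]
  take Collector:  [Lockable object] + [Collector Transformer Resolver object] + [Emitter Checker Lockable Transformer object] + [Emitter]
  take Emitter:  [Lockable object] + [Transformer Resolver object] + [Emitter Checker Lockable Transformer object] + [Emitter]
  take Checker:  [Lockable object] + [Transformer Resolver object] + [Checker Lockable Transformer object]
  take Lockable:  [Lockable object] + [Transformer Resolver object] + [Lockable Transformer object]
  take Transformer:  [object] + [Transformer Resolver object] + [Transformer object]
  take Resolver:  [object] + [Resolver object] + [object]
  take object:  [object] + [object] + [object]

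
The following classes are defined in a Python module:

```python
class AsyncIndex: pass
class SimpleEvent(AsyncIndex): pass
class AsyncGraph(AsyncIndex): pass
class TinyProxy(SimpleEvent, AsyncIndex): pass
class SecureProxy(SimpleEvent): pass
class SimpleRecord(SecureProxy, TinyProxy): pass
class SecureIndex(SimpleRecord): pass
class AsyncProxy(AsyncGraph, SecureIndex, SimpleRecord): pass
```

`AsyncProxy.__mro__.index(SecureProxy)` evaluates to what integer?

4

L[AsyncProxy] = AsyncProxy + merge(L[AsyncGraph], L[SecureIndex], L[SimpleRecord], [AsyncGraph SecureIndex SimpleRecord])
  take AsyncGraph:  [AsyncGraph AsyncIndex object] + [SecureIndex SimpleRecord SecureProxy TinyProxy SimpleEvent AsyncIndex object] + [SimpleRecord SecureProxy TinyProxy SimpleEvent AsyncIndex object] + [AsyncGraph SecureIndex SimpleRecord]
  take SecureIndex:  [AsyncIndex object] + [SecureIndex SimpleRecord SecureProxy TinyProxy SimpleEvent AsyncIndex object] + [SimpleRecord SecureProxy TinyProxy SimpleEvent AsyncIndex object] + [SecureIndex SimpleRecord]
  take SimpleRecord:  [AsyncIndex object] + [SimpleRecord SecureProxy TinyProxy SimpleEvent AsyncIndex object] + [SimpleRecord SecureProxy TinyProxy SimpleEvent AsyncIndex object] + [SimpleRecord]
  take SecureProxy:  [AsyncIndex object] + [SecureProxy TinyProxy SimpleEvent AsyncIndex object] + [SecureProxy TinyProxy SimpleEvent AsyncIndex object]
  take TinyProxy:  [AsyncIndex object] + [TinyProxy SimpleEvent AsyncIndex object] + [TinyProxy SimpleEvent AsyncIndex object]
  take SimpleEvent:  [AsyncIndex object] + [SimpleEvent AsyncIndex object] + [SimpleEvent AsyncIndex object]
  take AsyncIndex:  [AsyncIndex object] + [AsyncIndex object] + [AsyncIndex object]
  take object:  [object] + [object] + [object]
MRO: AsyncProxy AsyncGraph SecureIndex SimpleRecord SecureProxy TinyProxy SimpleEvent AsyncIndex object
SecureProxy sits at index 4.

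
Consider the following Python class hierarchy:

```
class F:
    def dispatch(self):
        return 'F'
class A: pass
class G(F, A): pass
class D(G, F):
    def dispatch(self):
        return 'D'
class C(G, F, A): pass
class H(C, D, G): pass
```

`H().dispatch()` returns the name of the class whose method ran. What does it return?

L[H] = H + merge(L[C], L[D], L[G], [C D G])
  take C:  [C G F A object] + [D G F A object] + [G F A object] + [C D G]
  take D:  [G F A object] + [D G F A object] + [G F A object] + [D G]
  take G:  [G F A object] + [G F A object] + [G F A object] + [G]
  take F:  [F A object] + [F A object] + [F A object]
  take A:  [A object] + [A object] + [A object]
  take object:  [object] + [object] + [object]
MRO: H C D G F A object
dispatch is defined in: D, F. First along the MRO is D.

D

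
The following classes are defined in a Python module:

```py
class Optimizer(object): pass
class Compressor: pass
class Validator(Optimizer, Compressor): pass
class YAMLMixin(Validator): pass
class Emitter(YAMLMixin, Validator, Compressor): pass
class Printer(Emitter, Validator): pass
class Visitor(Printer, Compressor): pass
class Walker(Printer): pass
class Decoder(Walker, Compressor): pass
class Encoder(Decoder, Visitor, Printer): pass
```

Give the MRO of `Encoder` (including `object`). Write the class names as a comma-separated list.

L[Encoder] = Encoder + merge(L[Decoder], L[Visitor], L[Printer], [Decoder Visitor Printer])
  take Decoder:  [Decoder Walker Printer Emitter YAMLMixin Validator Optimizer Compressor object] + [Visitor Printer Emitter YAMLMixin Validator Optimizer Compressor object] + [Printer Emitter YAMLMixin Validator Optimizer Compressor object] + [Decoder Visitor Printer]
  take Walker:  [Walker Printer Emitter YAMLMixin Validator Optimizer Compressor object] + [Visitor Printer Emitter YAMLMixin Validator Optimizer Compressor object] + [Printer Emitter YAMLMixin Validator Optimizer Compressor object] + [Visitor Printer]
  take Visitor:  [Printer Emitter YAMLMixin Validator Optimizer Compressor object] + [Visitor Printer Emitter YAMLMixin Validator Optimizer Compressor object] + [Printer Emitter YAMLMixin Validator Optimizer Compressor object] + [Visitor Printer]
  take Printer:  [Printer Emitter YAMLMixin Validator Optimizer Compressor object] + [Printer Emitter YAMLMixin Validator Optimizer Compressor object] + [Printer Emitter YAMLMixin Validator Optimizer Compressor object] + [Printer]
  take Emitter:  [Emitter YAMLMixin Validator Optimizer Compressor object] + [Emitter YAMLMixin Validator Optimizer Compressor object] + [Emitter YAMLMixin Validator Optimizer Compressor object]
  take YAMLMixin:  [YAMLMixin Validator Optimizer Compressor object] + [YAMLMixin Validator Optimizer Compressor object] + [YAMLMixin Validator Optimizer Compressor object]
  take Validator:  [Validator Optimizer Compressor object] + [Validator Optimizer Compressor object] + [Validator Optimizer Compressor object]
  take Optimizer:  [Optimizer Compressor object] + [Optimizer Compressor object] + [Optimizer Compressor object]
  take Compressor:  [Compressor object] + [Compressor object] + [Compressor object]
  take object:  [object] + [object] + [object]

Encoder, Decoder, Walker, Visitor, Printer, Emitter, YAMLMixin, Validator, Optimizer, Compressor, object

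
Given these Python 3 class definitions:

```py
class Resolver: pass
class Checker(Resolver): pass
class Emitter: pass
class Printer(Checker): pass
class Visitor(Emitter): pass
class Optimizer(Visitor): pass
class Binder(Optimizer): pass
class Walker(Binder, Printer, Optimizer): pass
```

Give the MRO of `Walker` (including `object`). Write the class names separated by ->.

Walker -> Binder -> Printer -> Optimizer -> Visitor -> Emitter -> Checker -> Resolver -> object

L[Walker] = Walker + merge(L[Binder], L[Printer], L[Optimizer], [Binder Printer Optimizer])
  take Binder:  [Binder Optimizer Visitor Emitter object] + [Printer Checker Resolver object] + [Optimizer Visitor Emitter object] + [Binder Printer Optimizer]
  take Printer:  [Optimizer Visitor Emitter object] + [Printer Checker Resolver object] + [Optimizer Visitor Emitter object] + [Printer Optimizer]
  take Optimizer:  [Optimizer Visitor Emitter object] + [Checker Resolver object] + [Optimizer Visitor Emitter object] + [Optimizer]
  take Visitor:  [Visitor Emitter object] + [Checker Resolver object] + [Visitor Emitter object]
  take Emitter:  [Emitter object] + [Checker Resolver object] + [Emitter object]
  take Checker:  [object] + [Checker Resolver object] + [object]
  take Resolver:  [object] + [Resolver object] + [object]
  take object:  [object] + [object] + [object]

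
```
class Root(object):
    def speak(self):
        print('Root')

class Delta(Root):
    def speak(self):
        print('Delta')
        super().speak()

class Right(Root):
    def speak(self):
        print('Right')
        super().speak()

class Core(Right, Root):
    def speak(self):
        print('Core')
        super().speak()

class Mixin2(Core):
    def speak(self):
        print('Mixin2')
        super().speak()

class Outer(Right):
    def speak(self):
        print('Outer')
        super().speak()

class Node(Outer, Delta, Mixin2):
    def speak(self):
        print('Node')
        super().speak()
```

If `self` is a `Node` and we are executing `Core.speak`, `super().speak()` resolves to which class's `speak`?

L[Node] = Node + merge(L[Outer], L[Delta], L[Mixin2], [Outer Delta Mixin2])
  take Outer:  [Outer Right Root object] + [Delta Root object] + [Mixin2 Core Right Root object] + [Outer Delta Mixin2]
  take Delta:  [Right Root object] + [Delta Root object] + [Mixin2 Core Right Root object] + [Delta Mixin2]
  take Mixin2:  [Right Root object] + [Root object] + [Mixin2 Core Right Root object] + [Mixin2]
  take Core:  [Right Root object] + [Root object] + [Core Right Root object]
  take Right:  [Right Root object] + [Root object] + [Right Root object]
  take Root:  [Root object] + [Root object] + [Root object]
  take object:  [object] + [object] + [object]
MRO: Node Outer Delta Mixin2 Core Right Root object
super() in Core.speak on a Node instance goes to the class after Core in Node's MRO: Right.

Right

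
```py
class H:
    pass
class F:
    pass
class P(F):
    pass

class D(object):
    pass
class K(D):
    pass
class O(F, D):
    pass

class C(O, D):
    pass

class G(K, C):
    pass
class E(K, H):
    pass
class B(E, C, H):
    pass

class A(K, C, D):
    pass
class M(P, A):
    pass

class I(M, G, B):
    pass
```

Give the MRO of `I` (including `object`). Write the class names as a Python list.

L[I] = I + merge(L[M], L[G], L[B], [M G B])
  take M:  [M P A K C O F D object] + [G K C O F D object] + [B E K C O F D H object] + [M G B]
  take P:  [P A K C O F D object] + [G K C O F D object] + [B E K C O F D H object] + [G B]
  take A:  [A K C O F D object] + [G K C O F D object] + [B E K C O F D H object] + [G B]
  take G:  [K C O F D object] + [G K C O F D object] + [B E K C O F D H object] + [G B]
  take B:  [K C O F D object] + [K C O F D object] + [B E K C O F D H object] + [B]
  take E:  [K C O F D object] + [K C O F D object] + [E K C O F D H object]
  take K:  [K C O F D object] + [K C O F D object] + [K C O F D H object]
  take C:  [C O F D object] + [C O F D object] + [C O F D H object]
  take O:  [O F D object] + [O F D object] + [O F D H object]
  take F:  [F D object] + [F D object] + [F D H object]
  take D:  [D object] + [D object] + [D H object]
  take H:  [object] + [object] + [H object]
  take object:  [object] + [object] + [object]

[I, M, P, A, G, B, E, K, C, O, F, D, H, object]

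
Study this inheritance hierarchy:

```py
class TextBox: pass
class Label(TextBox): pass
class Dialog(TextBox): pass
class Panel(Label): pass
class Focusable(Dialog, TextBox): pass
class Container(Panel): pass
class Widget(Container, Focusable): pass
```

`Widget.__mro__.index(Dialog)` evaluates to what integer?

5

L[Widget] = Widget + merge(L[Container], L[Focusable], [Container Focusable])
  take Container:  [Container Panel Label TextBox object] + [Focusable Dialog TextBox object] + [Container Focusable]
  take Panel:  [Panel Label TextBox object] + [Focusable Dialog TextBox object] + [Focusable]
  take Label:  [Label TextBox object] + [Focusable Dialog TextBox object] + [Focusable]
  take Focusable:  [TextBox object] + [Focusable Dialog TextBox object] + [Focusable]
  take Dialog:  [TextBox object] + [Dialog TextBox object]
  take TextBox:  [TextBox object] + [TextBox object]
  take object:  [object] + [object]
MRO: Widget Container Panel Label Focusable Dialog TextBox object
Dialog sits at index 5.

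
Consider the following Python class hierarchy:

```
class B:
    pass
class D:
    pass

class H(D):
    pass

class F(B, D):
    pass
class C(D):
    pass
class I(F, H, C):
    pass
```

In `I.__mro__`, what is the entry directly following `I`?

F

L[I] = I + merge(L[F], L[H], L[C], [F H C])
  take F:  [F B D object] + [H D object] + [C D object] + [F H C]
  take B:  [B D object] + [H D object] + [C D object] + [H C]
  take H:  [D object] + [H D object] + [C D object] + [H C]
  take C:  [D object] + [D object] + [C D object] + [C]
  take D:  [D object] + [D object] + [D object]
  take object:  [object] + [object] + [object]
MRO: I F B H C D object
I is at position 0; next is F.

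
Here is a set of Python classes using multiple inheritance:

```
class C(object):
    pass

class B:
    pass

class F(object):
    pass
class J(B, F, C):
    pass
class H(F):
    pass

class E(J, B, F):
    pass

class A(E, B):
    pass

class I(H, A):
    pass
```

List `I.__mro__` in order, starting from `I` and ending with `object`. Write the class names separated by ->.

I -> H -> A -> E -> J -> B -> F -> C -> object

L[I] = I + merge(L[H], L[A], [H A])
  take H:  [H F object] + [A E J B F C object] + [H A]
  take A:  [F object] + [A E J B F C object] + [A]
  take E:  [F object] + [E J B F C object]
  take J:  [F object] + [J B F C object]
  take B:  [F object] + [B F C object]
  take F:  [F object] + [F C object]
  take C:  [object] + [C object]
  take object:  [object] + [object]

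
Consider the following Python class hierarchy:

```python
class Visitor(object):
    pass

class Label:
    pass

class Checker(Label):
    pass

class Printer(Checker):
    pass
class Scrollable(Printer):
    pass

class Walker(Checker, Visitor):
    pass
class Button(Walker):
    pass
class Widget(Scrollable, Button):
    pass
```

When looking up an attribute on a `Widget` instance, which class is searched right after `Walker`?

Checker

L[Widget] = Widget + merge(L[Scrollable], L[Button], [Scrollable Button])
  take Scrollable:  [Scrollable Printer Checker Label object] + [Button Walker Checker Label Visitor object] + [Scrollable Button]
  take Printer:  [Printer Checker Label object] + [Button Walker Checker Label Visitor object] + [Button]
  take Button:  [Checker Label object] + [Button Walker Checker Label Visitor object] + [Button]
  take Walker:  [Checker Label object] + [Walker Checker Label Visitor object]
  take Checker:  [Checker Label object] + [Checker Label Visitor object]
  take Label:  [Label object] + [Label Visitor object]
  take Visitor:  [object] + [Visitor object]
  take object:  [object] + [object]
MRO: Widget Scrollable Printer Button Walker Checker Label Visitor object
Walker is at position 4; next is Checker.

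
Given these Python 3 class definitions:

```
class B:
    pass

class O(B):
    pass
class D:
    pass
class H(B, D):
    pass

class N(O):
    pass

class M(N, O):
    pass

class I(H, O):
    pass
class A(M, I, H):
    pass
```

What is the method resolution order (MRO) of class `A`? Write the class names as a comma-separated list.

L[A] = A + merge(L[M], L[I], L[H], [M I H])
  take M:  [M N O B object] + [I H O B D object] + [H B D object] + [M I H]
  take N:  [N O B object] + [I H O B D object] + [H B D object] + [I H]
  take I:  [O B object] + [I H O B D object] + [H B D object] + [I H]
  take H:  [O B object] + [H O B D object] + [H B D object] + [H]
  take O:  [O B object] + [O B D object] + [B D object]
  take B:  [B object] + [B D object] + [B D object]
  take D:  [object] + [D object] + [D object]
  take object:  [object] + [object] + [object]

A, M, N, I, H, O, B, D, object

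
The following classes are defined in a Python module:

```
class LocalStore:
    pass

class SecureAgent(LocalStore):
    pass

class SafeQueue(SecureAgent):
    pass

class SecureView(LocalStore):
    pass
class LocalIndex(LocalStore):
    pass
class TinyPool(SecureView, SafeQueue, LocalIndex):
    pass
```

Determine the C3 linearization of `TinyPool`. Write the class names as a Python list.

[TinyPool, SecureView, SafeQueue, SecureAgent, LocalIndex, LocalStore, object]

L[TinyPool] = TinyPool + merge(L[SecureView], L[SafeQueue], L[LocalIndex], [SecureView SafeQueue LocalIndex])
  take SecureView:  [SecureView LocalStore object] + [SafeQueue SecureAgent LocalStore object] + [LocalIndex LocalStore object] + [SecureView SafeQueue LocalIndex]
  take SafeQueue:  [LocalStore object] + [SafeQueue SecureAgent LocalStore object] + [LocalIndex LocalStore object] + [SafeQueue LocalIndex]
  take SecureAgent:  [LocalStore object] + [SecureAgent LocalStore object] + [LocalIndex LocalStore object] + [LocalIndex]
  take LocalIndex:  [LocalStore object] + [LocalStore object] + [LocalIndex LocalStore object] + [LocalIndex]
  take LocalStore:  [LocalStore object] + [LocalStore object] + [LocalStore object]
  take object:  [object] + [object] + [object]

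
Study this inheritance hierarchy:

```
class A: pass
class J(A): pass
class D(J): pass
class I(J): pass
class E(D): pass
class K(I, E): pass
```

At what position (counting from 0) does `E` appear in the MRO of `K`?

L[K] = K + merge(L[I], L[E], [I E])
  take I:  [I J A object] + [E D J A object] + [I E]
  take E:  [J A object] + [E D J A object] + [E]
  take D:  [J A object] + [D J A object]
  take J:  [J A object] + [J A object]
  take A:  [A object] + [A object]
  take object:  [object] + [object]
MRO: K I E D J A object
E sits at index 2.

2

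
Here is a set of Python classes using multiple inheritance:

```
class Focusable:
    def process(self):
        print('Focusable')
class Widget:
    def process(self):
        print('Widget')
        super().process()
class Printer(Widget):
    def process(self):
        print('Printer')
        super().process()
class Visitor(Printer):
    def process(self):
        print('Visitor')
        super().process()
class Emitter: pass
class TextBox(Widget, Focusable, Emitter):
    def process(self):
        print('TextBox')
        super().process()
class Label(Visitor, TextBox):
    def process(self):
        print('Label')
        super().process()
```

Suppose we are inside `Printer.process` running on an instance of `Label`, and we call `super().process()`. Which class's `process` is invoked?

L[Label] = Label + merge(L[Visitor], L[TextBox], [Visitor TextBox])
  take Visitor:  [Visitor Printer Widget object] + [TextBox Widget Focusable Emitter object] + [Visitor TextBox]
  take Printer:  [Printer Widget object] + [TextBox Widget Focusable Emitter object] + [TextBox]
  take TextBox:  [Widget object] + [TextBox Widget Focusable Emitter object] + [TextBox]
  take Widget:  [Widget object] + [Widget Focusable Emitter object]
  take Focusable:  [object] + [Focusable Emitter object]
  take Emitter:  [object] + [Emitter object]
  take object:  [object] + [object]
MRO: Label Visitor Printer TextBox Widget Focusable Emitter object
super() in Printer.process on a Label instance goes to the class after Printer in Label's MRO: TextBox.

TextBox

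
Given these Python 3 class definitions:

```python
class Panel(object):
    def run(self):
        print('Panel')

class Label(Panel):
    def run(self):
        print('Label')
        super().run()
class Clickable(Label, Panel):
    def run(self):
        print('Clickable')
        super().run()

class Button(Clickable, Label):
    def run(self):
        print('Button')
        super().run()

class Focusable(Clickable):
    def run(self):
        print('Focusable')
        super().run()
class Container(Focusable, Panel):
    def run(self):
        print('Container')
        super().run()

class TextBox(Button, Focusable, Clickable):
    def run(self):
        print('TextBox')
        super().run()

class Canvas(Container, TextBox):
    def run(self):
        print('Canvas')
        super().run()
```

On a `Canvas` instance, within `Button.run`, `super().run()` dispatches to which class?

L[Canvas] = Canvas + merge(L[Container], L[TextBox], [Container TextBox])
  take Container:  [Container Focusable Clickable Label Panel object] + [TextBox Button Focusable Clickable Label Panel object] + [Container TextBox]
  take TextBox:  [Focusable Clickable Label Panel object] + [TextBox Button Focusable Clickable Label Panel object] + [TextBox]
  take Button:  [Focusable Clickable Label Panel object] + [Button Focusable Clickable Label Panel object]
  take Focusable:  [Focusable Clickable Label Panel object] + [Focusable Clickable Label Panel object]
  take Clickable:  [Clickable Label Panel object] + [Clickable Label Panel object]
  take Label:  [Label Panel object] + [Label Panel object]
  take Panel:  [Panel object] + [Panel object]
  take object:  [object] + [object]
MRO: Canvas Container TextBox Button Focusable Clickable Label Panel object
super() in Button.run on a Canvas instance goes to the class after Button in Canvas's MRO: Focusable.

Focusable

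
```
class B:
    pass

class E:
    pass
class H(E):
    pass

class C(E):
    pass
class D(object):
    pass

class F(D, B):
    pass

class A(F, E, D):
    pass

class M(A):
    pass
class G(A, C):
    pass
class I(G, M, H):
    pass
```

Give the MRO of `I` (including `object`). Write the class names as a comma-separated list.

L[I] = I + merge(L[G], L[M], L[H], [G M H])
  take G:  [G A F C E D B object] + [M A F E D B object] + [H E object] + [G M H]
  take M:  [A F C E D B object] + [M A F E D B object] + [H E object] + [M H]
  take A:  [A F C E D B object] + [A F E D B object] + [H E object] + [H]
  take F:  [F C E D B object] + [F E D B object] + [H E object] + [H]
  take C:  [C E D B object] + [E D B object] + [H E object] + [H]
  take H:  [E D B object] + [E D B object] + [H E object] + [H]
  take E:  [E D B object] + [E D B object] + [E object]
  take D:  [D B object] + [D B object] + [object]
  take B:  [B object] + [B object] + [object]
  take object:  [object] + [object] + [object]

I, G, M, A, F, C, H, E, D, B, object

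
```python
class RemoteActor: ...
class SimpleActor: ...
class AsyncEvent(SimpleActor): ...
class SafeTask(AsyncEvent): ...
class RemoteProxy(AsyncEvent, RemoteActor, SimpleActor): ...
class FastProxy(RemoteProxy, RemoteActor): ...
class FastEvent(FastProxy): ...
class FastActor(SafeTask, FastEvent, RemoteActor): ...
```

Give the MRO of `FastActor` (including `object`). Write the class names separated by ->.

L[FastActor] = FastActor + merge(L[SafeTask], L[FastEvent], L[RemoteActor], [SafeTask FastEvent RemoteActor])
  take SafeTask:  [SafeTask AsyncEvent SimpleActor object] + [FastEvent FastProxy RemoteProxy AsyncEvent RemoteActor SimpleActor object] + [RemoteActor object] + [SafeTask FastEvent RemoteActor]
  take FastEvent:  [AsyncEvent SimpleActor object] + [FastEvent FastProxy RemoteProxy AsyncEvent RemoteActor SimpleActor object] + [RemoteActor object] + [FastEvent RemoteActor]
  take FastProxy:  [AsyncEvent SimpleActor object] + [FastProxy RemoteProxy AsyncEvent RemoteActor SimpleActor object] + [RemoteActor object] + [RemoteActor]
  take RemoteProxy:  [AsyncEvent SimpleActor object] + [RemoteProxy AsyncEvent RemoteActor SimpleActor object] + [RemoteActor object] + [RemoteActor]
  take AsyncEvent:  [AsyncEvent SimpleActor object] + [AsyncEvent RemoteActor SimpleActor object] + [RemoteActor object] + [RemoteActor]
  take RemoteActor:  [SimpleActor object] + [RemoteActor SimpleActor object] + [RemoteActor object] + [RemoteActor]
  take SimpleActor:  [SimpleActor object] + [SimpleActor object] + [object]
  take object:  [object] + [object] + [object]

FastActor -> SafeTask -> FastEvent -> FastProxy -> RemoteProxy -> AsyncEvent -> RemoteActor -> SimpleActor -> object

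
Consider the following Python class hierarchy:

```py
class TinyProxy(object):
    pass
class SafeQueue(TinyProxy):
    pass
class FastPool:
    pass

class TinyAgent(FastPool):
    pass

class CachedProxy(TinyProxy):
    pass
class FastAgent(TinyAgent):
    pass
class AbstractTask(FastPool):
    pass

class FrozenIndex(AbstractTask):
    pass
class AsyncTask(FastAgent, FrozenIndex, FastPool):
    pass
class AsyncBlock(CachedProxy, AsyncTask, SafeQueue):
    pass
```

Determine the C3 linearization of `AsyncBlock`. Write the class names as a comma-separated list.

AsyncBlock, CachedProxy, AsyncTask, FastAgent, TinyAgent, FrozenIndex, AbstractTask, FastPool, SafeQueue, TinyProxy, object

L[AsyncBlock] = AsyncBlock + merge(L[CachedProxy], L[AsyncTask], L[SafeQueue], [CachedProxy AsyncTask SafeQueue])
  take CachedProxy:  [CachedProxy TinyProxy object] + [AsyncTask FastAgent TinyAgent FrozenIndex AbstractTask FastPool object] + [SafeQueue TinyProxy object] + [CachedProxy AsyncTask SafeQueue]
  take AsyncTask:  [TinyProxy object] + [AsyncTask FastAgent TinyAgent FrozenIndex AbstractTask FastPool object] + [SafeQueue TinyProxy object] + [AsyncTask SafeQueue]
  take FastAgent:  [TinyProxy object] + [FastAgent TinyAgent FrozenIndex AbstractTask FastPool object] + [SafeQueue TinyProxy object] + [SafeQueue]
  take TinyAgent:  [TinyProxy object] + [TinyAgent FrozenIndex AbstractTask FastPool object] + [SafeQueue TinyProxy object] + [SafeQueue]
  take FrozenIndex:  [TinyProxy object] + [FrozenIndex AbstractTask FastPool object] + [SafeQueue TinyProxy object] + [SafeQueue]
  take AbstractTask:  [TinyProxy object] + [AbstractTask FastPool object] + [SafeQueue TinyProxy object] + [SafeQueue]
  take FastPool:  [TinyProxy object] + [FastPool object] + [SafeQueue TinyProxy object] + [SafeQueue]
  take SafeQueue:  [TinyProxy object] + [object] + [SafeQueue TinyProxy object] + [SafeQueue]
  take TinyProxy:  [TinyProxy object] + [object] + [TinyProxy object]
  take object:  [object] + [object] + [object]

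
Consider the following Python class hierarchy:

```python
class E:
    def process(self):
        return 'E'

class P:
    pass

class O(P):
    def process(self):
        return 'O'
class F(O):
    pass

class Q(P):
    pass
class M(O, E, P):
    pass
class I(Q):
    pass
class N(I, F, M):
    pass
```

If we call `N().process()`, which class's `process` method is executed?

L[N] = N + merge(L[I], L[F], L[M], [I F M])
  take I:  [I Q P object] + [F O P object] + [M O E P object] + [I F M]
  take Q:  [Q P object] + [F O P object] + [M O E P object] + [F M]
  take F:  [P object] + [F O P object] + [M O E P object] + [F M]
  take M:  [P object] + [O P object] + [M O E P object] + [M]
  take O:  [P object] + [O P object] + [O E P object]
  take E:  [P object] + [P object] + [E P object]
  take P:  [P object] + [P object] + [P object]
  take object:  [object] + [object] + [object]
MRO: N I Q F M O E P object
process is defined in: E, O. First along the MRO is O.

O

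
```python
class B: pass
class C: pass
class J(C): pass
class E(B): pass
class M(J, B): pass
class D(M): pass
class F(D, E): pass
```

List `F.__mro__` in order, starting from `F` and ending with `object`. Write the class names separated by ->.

F -> D -> M -> J -> C -> E -> B -> object

L[F] = F + merge(L[D], L[E], [D E])
  take D:  [D M J C B object] + [E B object] + [D E]
  take M:  [M J C B object] + [E B object] + [E]
  take J:  [J C B object] + [E B object] + [E]
  take C:  [C B object] + [E B object] + [E]
  take E:  [B object] + [E B object] + [E]
  take B:  [B object] + [B object]
  take object:  [object] + [object]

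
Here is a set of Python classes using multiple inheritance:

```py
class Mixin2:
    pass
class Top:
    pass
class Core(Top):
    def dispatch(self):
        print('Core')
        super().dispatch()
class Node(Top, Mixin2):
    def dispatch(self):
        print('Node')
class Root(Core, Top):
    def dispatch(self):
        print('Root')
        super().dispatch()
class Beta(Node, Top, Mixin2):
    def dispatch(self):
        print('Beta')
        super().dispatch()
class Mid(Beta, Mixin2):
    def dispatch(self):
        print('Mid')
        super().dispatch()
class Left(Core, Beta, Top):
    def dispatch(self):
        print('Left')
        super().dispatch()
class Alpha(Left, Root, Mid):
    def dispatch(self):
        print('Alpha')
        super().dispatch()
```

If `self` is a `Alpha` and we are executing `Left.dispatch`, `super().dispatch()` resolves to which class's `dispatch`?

Root

L[Alpha] = Alpha + merge(L[Left], L[Root], L[Mid], [Left Root Mid])
  take Left:  [Left Core Beta Node Top Mixin2 object] + [Root Core Top object] + [Mid Beta Node Top Mixin2 object] + [Left Root Mid]
  take Root:  [Core Beta Node Top Mixin2 object] + [Root Core Top object] + [Mid Beta Node Top Mixin2 object] + [Root Mid]
  take Core:  [Core Beta Node Top Mixin2 object] + [Core Top object] + [Mid Beta Node Top Mixin2 object] + [Mid]
  take Mid:  [Beta Node Top Mixin2 object] + [Top object] + [Mid Beta Node Top Mixin2 object] + [Mid]
  take Beta:  [Beta Node Top Mixin2 object] + [Top object] + [Beta Node Top Mixin2 object]
  take Node:  [Node Top Mixin2 object] + [Top object] + [Node Top Mixin2 object]
  take Top:  [Top Mixin2 object] + [Top object] + [Top Mixin2 object]
  take Mixin2:  [Mixin2 object] + [object] + [Mixin2 object]
  take object:  [object] + [object] + [object]
MRO: Alpha Left Root Core Mid Beta Node Top Mixin2 object
super() in Left.dispatch on a Alpha instance goes to the class after Left in Alpha's MRO: Root.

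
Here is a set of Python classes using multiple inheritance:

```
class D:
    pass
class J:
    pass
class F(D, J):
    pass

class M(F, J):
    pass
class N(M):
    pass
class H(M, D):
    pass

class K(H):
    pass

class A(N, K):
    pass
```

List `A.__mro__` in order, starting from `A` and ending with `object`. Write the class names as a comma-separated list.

A, N, K, H, M, F, D, J, object

L[A] = A + merge(L[N], L[K], [N K])
  take N:  [N M F D J object] + [K H M F D J object] + [N K]
  take K:  [M F D J object] + [K H M F D J object] + [K]
  take H:  [M F D J object] + [H M F D J object]
  take M:  [M F D J object] + [M F D J object]
  take F:  [F D J object] + [F D J object]
  take D:  [D J object] + [D J object]
  take J:  [J object] + [J object]
  take object:  [object] + [object]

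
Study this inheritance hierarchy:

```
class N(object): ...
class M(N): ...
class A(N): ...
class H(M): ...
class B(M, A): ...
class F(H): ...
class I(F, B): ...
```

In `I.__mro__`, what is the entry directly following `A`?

L[I] = I + merge(L[F], L[B], [F B])
  take F:  [F H M N object] + [B M A N object] + [F B]
  take H:  [H M N object] + [B M A N object] + [B]
  take B:  [M N object] + [B M A N object] + [B]
  take M:  [M N object] + [M A N object]
  take A:  [N object] + [A N object]
  take N:  [N object] + [N object]
  take object:  [object] + [object]
MRO: I F H B M A N object
A is at position 5; next is N.

N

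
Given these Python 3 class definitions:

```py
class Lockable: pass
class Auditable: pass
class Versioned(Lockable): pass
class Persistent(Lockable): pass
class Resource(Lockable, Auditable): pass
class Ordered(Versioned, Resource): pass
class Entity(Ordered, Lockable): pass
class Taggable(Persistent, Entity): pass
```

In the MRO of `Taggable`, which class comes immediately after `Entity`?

L[Taggable] = Taggable + merge(L[Persistent], L[Entity], [Persistent Entity])
  take Persistent:  [Persistent Lockable object] + [Entity Ordered Versioned Resource Lockable Auditable object] + [Persistent Entity]
  take Entity:  [Lockable object] + [Entity Ordered Versioned Resource Lockable Auditable object] + [Entity]
  take Ordered:  [Lockable object] + [Ordered Versioned Resource Lockable Auditable object]
  take Versioned:  [Lockable object] + [Versioned Resource Lockable Auditable object]
  take Resource:  [Lockable object] + [Resource Lockable Auditable object]
  take Lockable:  [Lockable object] + [Lockable Auditable object]
  take Auditable:  [object] + [Auditable object]
  take object:  [object] + [object]
MRO: Taggable Persistent Entity Ordered Versioned Resource Lockable Auditable object
Entity is at position 2; next is Ordered.

Ordered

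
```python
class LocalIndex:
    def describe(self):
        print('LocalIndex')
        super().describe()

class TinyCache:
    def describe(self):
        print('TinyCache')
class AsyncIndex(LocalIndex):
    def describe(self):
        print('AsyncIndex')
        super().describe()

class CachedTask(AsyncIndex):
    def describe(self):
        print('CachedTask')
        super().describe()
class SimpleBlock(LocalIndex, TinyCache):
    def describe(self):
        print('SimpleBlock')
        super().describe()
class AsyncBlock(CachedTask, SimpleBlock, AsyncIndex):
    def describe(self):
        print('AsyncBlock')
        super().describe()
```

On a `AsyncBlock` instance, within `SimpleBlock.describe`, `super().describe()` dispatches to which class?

AsyncIndex

L[AsyncBlock] = AsyncBlock + merge(L[CachedTask], L[SimpleBlock], L[AsyncIndex], [CachedTask SimpleBlock AsyncIndex])
  take CachedTask:  [CachedTask AsyncIndex LocalIndex object] + [SimpleBlock LocalIndex TinyCache object] + [AsyncIndex LocalIndex object] + [CachedTask SimpleBlock AsyncIndex]
  take SimpleBlock:  [AsyncIndex LocalIndex object] + [SimpleBlock LocalIndex TinyCache object] + [AsyncIndex LocalIndex object] + [SimpleBlock AsyncIndex]
  take AsyncIndex:  [AsyncIndex LocalIndex object] + [LocalIndex TinyCache object] + [AsyncIndex LocalIndex object] + [AsyncIndex]
  take LocalIndex:  [LocalIndex object] + [LocalIndex TinyCache object] + [LocalIndex object]
  take TinyCache:  [object] + [TinyCache object] + [object]
  take object:  [object] + [object] + [object]
MRO: AsyncBlock CachedTask SimpleBlock AsyncIndex LocalIndex TinyCache object
super() in SimpleBlock.describe on a AsyncBlock instance goes to the class after SimpleBlock in AsyncBlock's MRO: AsyncIndex.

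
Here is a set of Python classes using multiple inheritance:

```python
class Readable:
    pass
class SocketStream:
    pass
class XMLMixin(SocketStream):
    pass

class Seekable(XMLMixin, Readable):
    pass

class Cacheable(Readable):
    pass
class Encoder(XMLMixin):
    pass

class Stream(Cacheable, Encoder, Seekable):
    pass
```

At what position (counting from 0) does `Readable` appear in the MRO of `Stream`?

6

L[Stream] = Stream + merge(L[Cacheable], L[Encoder], L[Seekable], [Cacheable Encoder Seekable])
  take Cacheable:  [Cacheable Readable object] + [Encoder XMLMixin SocketStream object] + [Seekable XMLMixin SocketStream Readable object] + [Cacheable Encoder Seekable]
  take Encoder:  [Readable object] + [Encoder XMLMixin SocketStream object] + [Seekable XMLMixin SocketStream Readable object] + [Encoder Seekable]
  take Seekable:  [Readable object] + [XMLMixin SocketStream object] + [Seekable XMLMixin SocketStream Readable object] + [Seekable]
  take XMLMixin:  [Readable object] + [XMLMixin SocketStream object] + [XMLMixin SocketStream Readable object]
  take SocketStream:  [Readable object] + [SocketStream object] + [SocketStream Readable object]
  take Readable:  [Readable object] + [object] + [Readable object]
  take object:  [object] + [object] + [object]
MRO: Stream Cacheable Encoder Seekable XMLMixin SocketStream Readable object
Readable sits at index 6.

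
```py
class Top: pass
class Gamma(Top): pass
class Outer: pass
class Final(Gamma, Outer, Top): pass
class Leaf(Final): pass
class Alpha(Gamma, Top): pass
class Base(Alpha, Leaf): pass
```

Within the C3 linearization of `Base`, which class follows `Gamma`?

L[Base] = Base + merge(L[Alpha], L[Leaf], [Alpha Leaf])
  take Alpha:  [Alpha Gamma Top object] + [Leaf Final Gamma Outer Top object] + [Alpha Leaf]
  take Leaf:  [Gamma Top object] + [Leaf Final Gamma Outer Top object] + [Leaf]
  take Final:  [Gamma Top object] + [Final Gamma Outer Top object]
  take Gamma:  [Gamma Top object] + [Gamma Outer Top object]
  take Outer:  [Top object] + [Outer Top object]
  take Top:  [Top object] + [Top object]
  take object:  [object] + [object]
MRO: Base Alpha Leaf Final Gamma Outer Top object
Gamma is at position 4; next is Outer.

Outer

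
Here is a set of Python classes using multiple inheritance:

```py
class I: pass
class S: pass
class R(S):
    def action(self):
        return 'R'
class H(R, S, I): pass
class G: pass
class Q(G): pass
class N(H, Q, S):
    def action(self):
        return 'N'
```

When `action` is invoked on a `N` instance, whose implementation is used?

N

L[N] = N + merge(L[H], L[Q], L[S], [H Q S])
  take H:  [H R S I object] + [Q G object] + [S object] + [H Q S]
  take R:  [R S I object] + [Q G object] + [S object] + [Q S]
  take Q:  [S I object] + [Q G object] + [S object] + [Q S]
  take S:  [S I object] + [G object] + [S object] + [S]
  take I:  [I object] + [G object] + [object]
  take G:  [object] + [G object] + [object]
  take object:  [object] + [object] + [object]
MRO: N H R Q S I G object
action is defined in: N, R. First along the MRO is N.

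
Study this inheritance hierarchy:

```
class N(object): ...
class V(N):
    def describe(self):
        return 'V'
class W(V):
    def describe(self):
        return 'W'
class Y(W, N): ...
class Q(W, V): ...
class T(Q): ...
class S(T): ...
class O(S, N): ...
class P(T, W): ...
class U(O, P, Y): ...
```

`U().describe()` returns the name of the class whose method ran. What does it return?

L[U] = U + merge(L[O], L[P], L[Y], [O P Y])
  take O:  [O S T Q W V N object] + [P T Q W V N object] + [Y W V N object] + [O P Y]
  take S:  [S T Q W V N object] + [P T Q W V N object] + [Y W V N object] + [P Y]
  take P:  [T Q W V N object] + [P T Q W V N object] + [Y W V N object] + [P Y]
  take T:  [T Q W V N object] + [T Q W V N object] + [Y W V N object] + [Y]
  take Q:  [Q W V N object] + [Q W V N object] + [Y W V N object] + [Y]
  take Y:  [W V N object] + [W V N object] + [Y W V N object] + [Y]
  take W:  [W V N object] + [W V N object] + [W V N object]
  take V:  [V N object] + [V N object] + [V N object]
  take N:  [N object] + [N object] + [N object]
  take object:  [object] + [object] + [object]
MRO: U O S P T Q Y W V N object
describe is defined in: V, W. First along the MRO is W.

W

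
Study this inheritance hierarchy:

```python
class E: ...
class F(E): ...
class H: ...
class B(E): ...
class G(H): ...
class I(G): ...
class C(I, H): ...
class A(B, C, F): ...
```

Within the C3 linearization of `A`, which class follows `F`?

L[A] = A + merge(L[B], L[C], L[F], [B C F])
  take B:  [B E object] + [C I G H object] + [F E object] + [B C F]
  take C:  [E object] + [C I G H object] + [F E object] + [C F]
  take I:  [E object] + [I G H object] + [F E object] + [F]
  take G:  [E object] + [G H object] + [F E object] + [F]
  take H:  [E object] + [H object] + [F E object] + [F]
  take F:  [E object] + [object] + [F E object] + [F]
  take E:  [E object] + [object] + [E object]
  take object:  [object] + [object] + [object]
MRO: A B C I G H F E object
F is at position 6; next is E.

E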